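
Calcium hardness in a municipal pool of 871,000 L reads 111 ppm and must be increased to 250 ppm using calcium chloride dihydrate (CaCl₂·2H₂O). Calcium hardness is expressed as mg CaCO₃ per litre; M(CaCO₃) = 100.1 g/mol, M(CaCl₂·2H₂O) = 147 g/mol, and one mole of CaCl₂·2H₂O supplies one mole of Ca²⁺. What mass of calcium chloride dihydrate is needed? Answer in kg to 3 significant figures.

Hardness to add: (250 − 111) = 139 mg/L as CaCO₃ × 871,000 L = 121,100 g as CaCO₃.
Moles of Ca²⁺ (1 mol Ca²⁺ ≡ 1 mol CaCO₃): 121,100 / 100.1 g/mol = 1209 mol.
Mass of CaCl₂·2H₂O: 1209 × 147 = 177,800 g.

178 kg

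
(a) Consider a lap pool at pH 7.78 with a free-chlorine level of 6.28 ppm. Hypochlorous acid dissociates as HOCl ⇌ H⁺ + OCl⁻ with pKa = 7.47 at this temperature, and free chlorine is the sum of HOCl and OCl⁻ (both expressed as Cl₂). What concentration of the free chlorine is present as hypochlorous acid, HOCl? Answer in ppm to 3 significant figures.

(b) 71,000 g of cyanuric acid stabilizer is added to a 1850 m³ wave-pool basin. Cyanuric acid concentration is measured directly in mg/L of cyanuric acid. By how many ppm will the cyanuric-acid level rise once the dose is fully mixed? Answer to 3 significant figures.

(a) [OCl⁻]/[HOCl] = 10^(pH − pKa) = 10^(7.78 − 7.47) = 10^0.31 = 2.042.
(a) Fraction as HOCl = 1 / (1 + 2.042) = 0.3288.
(a) HOCl = 0.3288 × 6.28 ppm = 2.065 ppm.

(b) Volume: 1850 m³ = 1,850,000 L.
(b) Rise: 71,000 g / 1,850,000 L × 1000 = 38.38 mg/L.

(a) 2.06 ppm; (b) 38.4 ppm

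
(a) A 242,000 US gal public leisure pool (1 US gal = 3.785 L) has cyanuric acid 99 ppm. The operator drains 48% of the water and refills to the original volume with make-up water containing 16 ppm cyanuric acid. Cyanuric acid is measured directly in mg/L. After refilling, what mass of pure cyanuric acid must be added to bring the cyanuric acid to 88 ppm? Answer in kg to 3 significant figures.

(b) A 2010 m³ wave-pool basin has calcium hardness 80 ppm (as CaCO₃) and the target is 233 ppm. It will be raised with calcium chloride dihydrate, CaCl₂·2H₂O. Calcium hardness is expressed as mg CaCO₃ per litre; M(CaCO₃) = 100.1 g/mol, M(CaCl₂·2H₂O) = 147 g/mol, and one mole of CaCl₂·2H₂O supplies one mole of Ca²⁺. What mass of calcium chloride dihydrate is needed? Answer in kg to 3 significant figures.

(a) 26.4 kg; (b) 452 kg

(a) Volume: 242,000 US gal × 3.785 L/gal = 915,970 L.
(a) After draining 48% and refilling: 99 × 0.52 + 16 × 0.48 = 59.16 ppm.
(a) Deficit to target: 88 − 59.16 = 28.84 mg/L.
(a) Mass: 28.84 mg/L × 915,970 L = 26,420 g cyanuric acid.

(b) Volume: 2010 m³ = 2,010,000 L.
(b) Hardness to add: (233 − 80) = 153 mg/L as CaCO₃ × 2,010,000 L = 307,500 g as CaCO₃.
(b) Moles of Ca²⁺ (1 mol Ca²⁺ ≡ 1 mol CaCO₃): 307,500 / 100.1 g/mol = 3072 mol.
(b) Mass of CaCl₂·2H₂O: 3072 × 147 = 451,600 g.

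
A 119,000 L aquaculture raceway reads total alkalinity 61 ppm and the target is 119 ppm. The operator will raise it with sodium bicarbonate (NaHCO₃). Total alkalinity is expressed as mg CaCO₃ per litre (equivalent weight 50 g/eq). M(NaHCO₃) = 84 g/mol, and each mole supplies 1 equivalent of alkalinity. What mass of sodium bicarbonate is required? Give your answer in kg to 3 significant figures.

Alkalinity to add: (119 − 61) = 58 mg/L as CaCO₃ × 119,000 L = 6902 g as CaCO₃.
Equivalents: 6902 g ÷ 50 g/eq = 138 eq.
NaHCO₃ supplies 1 eq per mole → 138 mol.
Mass: 138 mol × 84 g/mol = 11,600 g.

11.6 kg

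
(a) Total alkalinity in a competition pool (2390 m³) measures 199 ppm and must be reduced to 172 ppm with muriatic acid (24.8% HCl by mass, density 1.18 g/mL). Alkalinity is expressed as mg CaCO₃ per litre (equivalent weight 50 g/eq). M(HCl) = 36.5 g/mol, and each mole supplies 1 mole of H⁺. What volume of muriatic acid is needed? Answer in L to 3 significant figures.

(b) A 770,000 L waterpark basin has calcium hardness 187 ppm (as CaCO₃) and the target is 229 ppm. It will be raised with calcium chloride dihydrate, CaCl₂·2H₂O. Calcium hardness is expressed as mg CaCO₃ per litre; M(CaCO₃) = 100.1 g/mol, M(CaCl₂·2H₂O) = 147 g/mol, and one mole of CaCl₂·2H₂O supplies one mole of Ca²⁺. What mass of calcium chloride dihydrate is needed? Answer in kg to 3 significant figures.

(a) 161 L; (b) 47.5 kg

(a) Volume: 2390 m³ = 2,390,000 L.
(a) Alkalinity to neutralize: (199 − 172) = 27 mg/L as CaCO₃ × 2,390,000 L = 64,530 g as CaCO₃.
(a) Equivalents of H⁺ required: 64,530 ÷ 50 g/eq = 1291 eq = 1291 mol HCl.
(a) Mass of HCl: 1291 × 36.5 = 47,110 g.
(a) Mass of 24.8% solution: 47,110 / 0.248 = 189,900 g.
(a) Volume: 189,900 g ÷ 1.18 g/mL = 161,000 mL.

(b) Hardness to add: (229 − 187) = 42 mg/L as CaCO₃ × 770,000 L = 32,340 g as CaCO₃.
(b) Moles of Ca²⁺ (1 mol Ca²⁺ ≡ 1 mol CaCO₃): 32,340 / 100.1 g/mol = 323.1 mol.
(b) Mass of CaCl₂·2H₂O: 323.1 × 147 = 47,490 g.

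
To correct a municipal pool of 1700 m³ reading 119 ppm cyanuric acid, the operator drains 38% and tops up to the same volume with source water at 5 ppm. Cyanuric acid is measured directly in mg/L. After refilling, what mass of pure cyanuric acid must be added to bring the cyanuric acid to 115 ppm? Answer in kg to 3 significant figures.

66.8 kg

Volume: 1700 m³ = 1,700,000 L.
After draining 38% and refilling: 119 × 0.62 + 5 × 0.38 = 75.68 ppm.
Deficit to target: 115 − 75.68 = 39.32 mg/L.
Mass: 39.32 mg/L × 1,700,000 L = 66,840 g cyanuric acid.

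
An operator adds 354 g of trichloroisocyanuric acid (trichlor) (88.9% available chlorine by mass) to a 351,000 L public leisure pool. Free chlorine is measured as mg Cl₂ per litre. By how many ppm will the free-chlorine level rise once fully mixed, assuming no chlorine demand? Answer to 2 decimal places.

0.90 ppm

Available chlorine delivered: 354 g × 0.889 = 314.7 g as Cl₂.
Concentration rise: 314.7 g / 351,000 L = 0.8966 mg/L = 0.90 ppm.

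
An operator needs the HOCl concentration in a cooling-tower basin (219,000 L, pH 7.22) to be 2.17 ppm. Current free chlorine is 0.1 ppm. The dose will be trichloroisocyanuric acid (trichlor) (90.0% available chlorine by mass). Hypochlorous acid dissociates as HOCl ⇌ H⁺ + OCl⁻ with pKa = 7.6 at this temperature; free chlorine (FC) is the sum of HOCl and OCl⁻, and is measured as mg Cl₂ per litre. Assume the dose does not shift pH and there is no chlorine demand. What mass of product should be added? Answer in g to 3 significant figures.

724 g

[OCl⁻]/[HOCl] = 10^(pH − pKa) = 10^(7.22 − 7.6) = 0.4169; fraction as HOCl = 1/(1 + 0.4169) = 0.7058.
Free chlorine required for 2.17 ppm HOCl: 2.17 / 0.7058 = 3.075 ppm.
FC to add: 3.075 − 0.1 = 2.975 mg/L as Cl₂.
Cl₂ equivalent: 2.975 mg/L × 219,000 L = 651.4 g.
Product at 90.0% available Cl: 651.4 / 0.9 = 723.8 g.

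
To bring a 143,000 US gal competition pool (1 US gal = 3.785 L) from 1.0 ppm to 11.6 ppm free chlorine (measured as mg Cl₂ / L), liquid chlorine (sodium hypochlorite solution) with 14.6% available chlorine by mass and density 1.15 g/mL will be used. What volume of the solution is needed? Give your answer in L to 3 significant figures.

Volume: 143,000 US gal × 3.785 L/gal = 541,255 L.
Chlorine deficit: 11.6 − 1.0 = 10.6 ppm = 10.6 mg/L as Cl₂.
Cl₂ equivalent needed: 10.6 mg/L × 541,255 L = 5,737,000 mg = 5737 g.
Product at 14.6% available chlorine: 5737 / 0.146 = 39,300 g.
Volume at density 1.15 g/mL: 39,300 g ÷ 1.15 g/mL = 34,170 mL.

34.2 L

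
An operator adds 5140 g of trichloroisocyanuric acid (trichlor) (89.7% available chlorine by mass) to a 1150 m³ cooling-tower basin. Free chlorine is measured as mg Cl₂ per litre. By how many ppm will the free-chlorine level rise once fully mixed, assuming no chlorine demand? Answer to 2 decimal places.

4.01 ppm

Volume: 1150 m³ = 1,150,000 L.
Available chlorine delivered: 5140 g × 0.897 = 4611 g as Cl₂.
Concentration rise: 4611 g / 1,150,000 L = 4.009 mg/L = 4.01 ppm.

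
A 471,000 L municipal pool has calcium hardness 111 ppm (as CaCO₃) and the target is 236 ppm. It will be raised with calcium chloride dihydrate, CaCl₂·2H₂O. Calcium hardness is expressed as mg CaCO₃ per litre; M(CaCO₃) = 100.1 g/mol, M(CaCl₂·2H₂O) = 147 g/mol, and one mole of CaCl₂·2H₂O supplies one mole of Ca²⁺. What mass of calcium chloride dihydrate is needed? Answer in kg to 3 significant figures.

86.5 kg

Hardness to add: (236 − 111) = 125 mg/L as CaCO₃ × 471,000 L = 58,880 g as CaCO₃.
Moles of Ca²⁺ (1 mol Ca²⁺ ≡ 1 mol CaCO₃): 58,880 / 100.1 g/mol = 588.2 mol.
Mass of CaCl₂·2H₂O: 588.2 × 147 = 86,460 g.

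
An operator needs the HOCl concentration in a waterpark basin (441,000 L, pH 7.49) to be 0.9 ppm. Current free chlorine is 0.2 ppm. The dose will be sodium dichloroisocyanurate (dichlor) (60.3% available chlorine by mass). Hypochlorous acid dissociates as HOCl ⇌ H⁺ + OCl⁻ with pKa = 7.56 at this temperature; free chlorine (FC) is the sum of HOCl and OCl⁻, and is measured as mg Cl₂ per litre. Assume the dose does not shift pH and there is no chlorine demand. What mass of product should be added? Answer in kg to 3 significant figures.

1.07 kg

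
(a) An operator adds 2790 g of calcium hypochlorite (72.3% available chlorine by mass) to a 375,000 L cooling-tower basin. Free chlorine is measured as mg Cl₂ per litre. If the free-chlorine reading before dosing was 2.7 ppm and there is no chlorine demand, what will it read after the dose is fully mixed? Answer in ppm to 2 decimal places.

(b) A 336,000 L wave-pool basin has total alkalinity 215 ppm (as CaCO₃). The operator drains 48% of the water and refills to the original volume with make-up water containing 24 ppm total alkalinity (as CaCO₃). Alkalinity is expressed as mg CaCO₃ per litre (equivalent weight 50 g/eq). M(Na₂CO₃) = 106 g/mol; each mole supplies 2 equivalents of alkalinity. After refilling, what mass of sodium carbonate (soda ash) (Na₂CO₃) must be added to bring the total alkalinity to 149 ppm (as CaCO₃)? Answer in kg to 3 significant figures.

(a) Available chlorine delivered: 2790 g × 0.723 = 2017 g as Cl₂.
(a) Concentration rise: 2017 g / 375,000 L = 5.379 mg/L = 5.38 ppm.
(a) Final FC: 2.7 + 5.38 = 8.08 ppm.

(b) After draining 48% and refilling: 215 × 0.52 + 24 × 0.48 = 123.32 ppm.
(b) Deficit to target: 149 − 123.32 = 25.68 mg/L.
(b) As CaCO₃: 25.68 mg/L × 336,000 L = 8628 g; ÷ 50 g/eq ÷ 2 = 86.28 mol Na₂CO₃.
(b) Mass: 86.28 × 106 = 9146 g.

(a) 8.08 ppm; (b) 9.15 kg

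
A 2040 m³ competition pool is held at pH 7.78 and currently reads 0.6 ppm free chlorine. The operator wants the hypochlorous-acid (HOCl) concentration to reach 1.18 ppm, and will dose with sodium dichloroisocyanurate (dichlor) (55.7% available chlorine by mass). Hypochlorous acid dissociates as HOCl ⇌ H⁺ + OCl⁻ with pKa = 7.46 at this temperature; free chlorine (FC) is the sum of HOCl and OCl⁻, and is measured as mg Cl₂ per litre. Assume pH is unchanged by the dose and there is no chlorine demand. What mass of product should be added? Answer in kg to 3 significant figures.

11.2 kg

Volume: 2040 m³ = 2,040,000 L.
[OCl⁻]/[HOCl] = 10^(pH − pKa) = 10^(7.78 − 7.46) = 2.089; fraction as HOCl = 1/(1 + 2.089) = 0.3237.
Free chlorine required for 1.18 ppm HOCl: 1.18 / 0.3237 = 3.645 ppm.
FC to add: 3.645 − 0.6 = 3.045 mg/L as Cl₂.
Cl₂ equivalent: 3.045 mg/L × 2,040,000 L = 6213 g.
Product at 55.7% available Cl: 6213 / 0.557 = 11,150 g.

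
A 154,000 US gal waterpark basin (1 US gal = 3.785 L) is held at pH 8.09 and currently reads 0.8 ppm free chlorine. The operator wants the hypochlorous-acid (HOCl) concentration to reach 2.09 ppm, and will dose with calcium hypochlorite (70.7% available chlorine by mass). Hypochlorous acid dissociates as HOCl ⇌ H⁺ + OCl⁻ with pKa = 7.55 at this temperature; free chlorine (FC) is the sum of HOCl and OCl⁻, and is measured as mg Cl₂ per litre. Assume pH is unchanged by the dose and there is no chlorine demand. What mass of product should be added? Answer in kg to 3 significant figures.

Volume: 154,000 US gal × 3.785 L/gal = 582,890 L.
[OCl⁻]/[HOCl] = 10^(pH − pKa) = 10^(8.09 − 7.55) = 3.467; fraction as HOCl = 1/(1 + 3.467) = 0.2238.
Free chlorine required for 2.09 ppm HOCl: 2.09 / 0.2238 = 9.337 ppm.
FC to add: 9.337 − 0.8 = 8.537 mg/L as Cl₂.
Cl₂ equivalent: 8.537 mg/L × 582,890 L = 4976 g.
Product at 70.7% available Cl: 4976 / 0.707 = 7038 g.

7.04 kg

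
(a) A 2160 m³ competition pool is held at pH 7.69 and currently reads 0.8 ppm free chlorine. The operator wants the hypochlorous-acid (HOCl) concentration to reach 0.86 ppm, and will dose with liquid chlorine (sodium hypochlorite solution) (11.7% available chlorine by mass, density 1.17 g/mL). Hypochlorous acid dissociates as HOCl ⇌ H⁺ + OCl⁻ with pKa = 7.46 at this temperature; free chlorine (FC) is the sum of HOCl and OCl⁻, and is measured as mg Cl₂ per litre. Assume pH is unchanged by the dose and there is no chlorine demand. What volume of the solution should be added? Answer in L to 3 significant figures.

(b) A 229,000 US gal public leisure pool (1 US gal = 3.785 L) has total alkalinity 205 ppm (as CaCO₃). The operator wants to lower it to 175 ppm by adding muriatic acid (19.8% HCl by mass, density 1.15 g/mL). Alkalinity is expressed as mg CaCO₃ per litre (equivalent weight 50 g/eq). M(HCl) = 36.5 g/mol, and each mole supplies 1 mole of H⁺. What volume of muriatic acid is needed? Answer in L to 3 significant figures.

(a) 24.0 L; (b) 83.4 L

(a) Volume: 2160 m³ = 2,160,000 L.
(a) [OCl⁻]/[HOCl] = 10^(pH − pKa) = 10^(7.69 − 7.46) = 1.698; fraction as HOCl = 1/(1 + 1.698) = 0.3706.
(a) Free chlorine required for 0.86 ppm HOCl: 0.86 / 0.3706 = 2.32 ppm.
(a) FC to add: 2.32 − 0.8 = 1.52 mg/L as Cl₂.
(a) Cl₂ equivalent: 1.52 mg/L × 2,160,000 L = 3284 g.
(a) Product at 11.7% available Cl: 3284 / 0.117 = 28,070 g.
(a) Volume: 28,070 g ÷ 1.17 g/mL = 23,990 mL.

(b) Volume: 229,000 US gal × 3.785 L/gal = 866,765 L.
(b) Alkalinity to neutralize: (205 − 175) = 30 mg/L as CaCO₃ × 866,765 L = 26,000 g as CaCO₃.
(b) Equivalents of H⁺ required: 26,000 ÷ 50 g/eq = 520.1 eq = 520.1 mol HCl.
(b) Mass of HCl: 520.1 × 36.5 = 18,980 g.
(b) Mass of 19.8% solution: 18,980 / 0.198 = 95,870 g.
(b) Volume: 95,870 g ÷ 1.15 g/mL = 83,360 mL.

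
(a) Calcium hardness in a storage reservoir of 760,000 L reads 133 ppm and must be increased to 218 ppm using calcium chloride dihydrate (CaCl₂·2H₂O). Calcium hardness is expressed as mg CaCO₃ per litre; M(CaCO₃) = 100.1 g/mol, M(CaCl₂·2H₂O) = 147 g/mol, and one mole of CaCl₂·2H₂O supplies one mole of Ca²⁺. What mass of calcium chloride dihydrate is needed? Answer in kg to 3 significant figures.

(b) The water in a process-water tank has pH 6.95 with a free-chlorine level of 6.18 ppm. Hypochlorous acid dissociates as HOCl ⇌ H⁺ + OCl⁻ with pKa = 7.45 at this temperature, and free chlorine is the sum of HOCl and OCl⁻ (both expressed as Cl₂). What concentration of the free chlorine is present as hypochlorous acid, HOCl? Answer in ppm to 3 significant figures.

(a) 94.9 kg; (b) 4.70 ppm

(a) Hardness to add: (218 − 133) = 85 mg/L as CaCO₃ × 760,000 L = 64,600 g as CaCO₃.
(a) Moles of Ca²⁺ (1 mol Ca²⁺ ≡ 1 mol CaCO₃): 64,600 / 100.1 g/mol = 645.4 mol.
(a) Mass of CaCl₂·2H₂O: 645.4 × 147 = 94,870 g.

(b) [OCl⁻]/[HOCl] = 10^(pH − pKa) = 10^(6.95 − 7.45) = 10^-0.50 = 0.3162.
(b) Fraction as HOCl = 1 / (1 + 0.3162) = 0.7597.
(b) HOCl = 0.7597 × 6.18 ppm = 4.695 ppm.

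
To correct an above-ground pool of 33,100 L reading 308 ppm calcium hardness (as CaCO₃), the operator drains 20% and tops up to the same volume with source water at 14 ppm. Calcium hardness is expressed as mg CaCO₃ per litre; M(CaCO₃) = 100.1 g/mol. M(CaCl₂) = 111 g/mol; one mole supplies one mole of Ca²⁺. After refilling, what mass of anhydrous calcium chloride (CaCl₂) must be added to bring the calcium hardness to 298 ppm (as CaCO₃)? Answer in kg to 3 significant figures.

After draining 20% and refilling: 308 × 0.80 + 14 × 0.20 = 249.2 ppm.
Deficit to target: 298 − 249.2 = 48.8 mg/L.
As CaCO₃: 48.8 mg/L × 33,100 L = 1615 g; ÷ 100.1 = 16.14 mol Ca²⁺.
Mass: 16.14 × 111 = 1791 g.

1.79 kg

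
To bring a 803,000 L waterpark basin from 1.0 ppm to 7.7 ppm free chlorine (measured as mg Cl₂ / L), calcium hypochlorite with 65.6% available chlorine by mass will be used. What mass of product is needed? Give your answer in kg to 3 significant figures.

Chlorine deficit: 7.7 − 1.0 = 6.7 ppm = 6.7 mg/L as Cl₂.
Cl₂ equivalent needed: 6.7 mg/L × 803,000 L = 5,380,000 mg = 5380 g.
Product at 65.6% available chlorine: 5380 / 0.656 = 8201 g.

8.20 kg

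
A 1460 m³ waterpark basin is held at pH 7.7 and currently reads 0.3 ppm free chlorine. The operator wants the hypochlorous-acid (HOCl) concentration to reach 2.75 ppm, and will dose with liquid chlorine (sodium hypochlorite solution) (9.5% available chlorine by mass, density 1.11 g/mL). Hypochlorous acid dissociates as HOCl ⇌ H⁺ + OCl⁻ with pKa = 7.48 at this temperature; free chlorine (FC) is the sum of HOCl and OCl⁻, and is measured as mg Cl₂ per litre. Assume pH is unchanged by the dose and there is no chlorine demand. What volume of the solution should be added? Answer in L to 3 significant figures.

Volume: 1460 m³ = 1,460,000 L.
[OCl⁻]/[HOCl] = 10^(pH − pKa) = 10^(7.7 − 7.48) = 1.66; fraction as HOCl = 1/(1 + 1.66) = 0.376.
Free chlorine required for 2.75 ppm HOCl: 2.75 / 0.376 = 7.314 ppm.
FC to add: 7.314 − 0.3 = 7.014 mg/L as Cl₂.
Cl₂ equivalent: 7.014 mg/L × 1,460,000 L = 10,240 g.
Product at 9.5% available Cl: 10,240 / 0.095 = 107,800 g.
Volume: 107,800 g ÷ 1.11 g/mL = 97,110 mL.

97.1 L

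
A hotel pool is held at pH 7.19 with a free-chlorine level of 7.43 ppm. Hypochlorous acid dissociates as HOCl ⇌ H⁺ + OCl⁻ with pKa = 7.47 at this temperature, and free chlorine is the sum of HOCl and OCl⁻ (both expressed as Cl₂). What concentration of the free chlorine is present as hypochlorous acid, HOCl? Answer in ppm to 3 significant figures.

[OCl⁻]/[HOCl] = 10^(pH − pKa) = 10^(7.19 − 7.47) = 10^-0.28 = 0.5248.
Fraction as HOCl = 1 / (1 + 0.5248) = 0.6558.
HOCl = 0.6558 × 7.43 ppm = 4.873 ppm.

4.87 ppm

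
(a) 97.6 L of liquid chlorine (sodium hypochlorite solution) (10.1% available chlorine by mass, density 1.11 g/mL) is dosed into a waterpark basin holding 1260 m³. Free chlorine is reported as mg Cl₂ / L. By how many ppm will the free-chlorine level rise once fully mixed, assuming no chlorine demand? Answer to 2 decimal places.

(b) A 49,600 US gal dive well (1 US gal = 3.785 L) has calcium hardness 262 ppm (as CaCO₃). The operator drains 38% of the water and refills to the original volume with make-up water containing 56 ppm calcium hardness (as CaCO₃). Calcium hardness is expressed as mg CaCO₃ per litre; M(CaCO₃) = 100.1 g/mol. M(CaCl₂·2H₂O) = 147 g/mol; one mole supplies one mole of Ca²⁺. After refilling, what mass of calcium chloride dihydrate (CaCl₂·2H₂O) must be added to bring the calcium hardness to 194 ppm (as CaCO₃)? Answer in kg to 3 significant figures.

(a) 8.68 ppm; (b) 2.83 kg

(a) Volume: 1260 m³ = 1,260,000 L.
(a) Mass of solution: 97.6 L × 1000 mL/L × 1.11 g/mL = 108,300 g.
(a) Available chlorine delivered: 108,300 g × 0.101 = 10,940 g as Cl₂.
(a) Concentration rise: 10,940 g / 1,260,000 L = 8.684 mg/L = 8.68 ppm.

(b) Volume: 49,600 US gal × 3.785 L/gal = 187,736 L.
(b) After draining 38% and refilling: 262 × 0.62 + 56 × 0.38 = 183.72 ppm.
(b) Deficit to target: 194 − 183.72 = 10.28 mg/L.
(b) As CaCO₃: 10.28 mg/L × 187,736 L = 1930 g; ÷ 100.1 = 19.28 mol Ca²⁺.
(b) Mass: 19.28 × 147 = 2834 g.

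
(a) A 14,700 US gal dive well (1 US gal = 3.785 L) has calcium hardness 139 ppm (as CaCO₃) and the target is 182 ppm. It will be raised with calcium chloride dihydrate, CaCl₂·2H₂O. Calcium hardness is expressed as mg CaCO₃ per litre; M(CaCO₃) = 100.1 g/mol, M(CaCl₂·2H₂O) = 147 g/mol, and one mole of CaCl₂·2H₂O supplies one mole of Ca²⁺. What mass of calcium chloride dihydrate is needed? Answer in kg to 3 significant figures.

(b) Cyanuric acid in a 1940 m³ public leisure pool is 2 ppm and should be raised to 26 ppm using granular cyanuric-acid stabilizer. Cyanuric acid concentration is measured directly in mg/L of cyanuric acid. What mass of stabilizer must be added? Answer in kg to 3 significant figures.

(a) Volume: 14,700 US gal × 3.785 L/gal = 55,640 L.
(a) Hardness to add: (182 − 139) = 43 mg/L as CaCO₃ × 55,640 L = 2392 g as CaCO₃.
(a) Moles of Ca²⁺ (1 mol Ca²⁺ ≡ 1 mol CaCO₃): 2392 / 100.1 g/mol = 23.9 mol.
(a) Mass of CaCl₂·2H₂O: 23.9 × 147 = 3513 g.

(b) Volume: 1940 m³ = 1,940,000 L.
(b) CYA to add: (26 − 2) = 24 mg/L × 1,940,000 L = 46,560 g cyanuric acid.

(a) 3.51 kg; (b) 46.6 kg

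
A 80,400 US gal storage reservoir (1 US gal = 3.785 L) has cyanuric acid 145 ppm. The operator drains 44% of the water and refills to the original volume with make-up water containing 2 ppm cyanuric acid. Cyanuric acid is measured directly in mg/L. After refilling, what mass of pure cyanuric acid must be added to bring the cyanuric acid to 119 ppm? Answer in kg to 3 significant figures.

11.2 kg

Volume: 80,400 US gal × 3.785 L/gal = 304,314 L.
After draining 44% and refilling: 145 × 0.56 + 2 × 0.44 = 82.08 ppm.
Deficit to target: 119 − 82.08 = 36.92 mg/L.
Mass: 36.92 mg/L × 304,314 L = 11,240 g cyanuric acid.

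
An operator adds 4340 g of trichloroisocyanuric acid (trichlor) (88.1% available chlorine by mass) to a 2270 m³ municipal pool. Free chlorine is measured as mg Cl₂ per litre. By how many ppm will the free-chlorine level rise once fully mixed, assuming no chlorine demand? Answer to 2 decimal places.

1.68 ppm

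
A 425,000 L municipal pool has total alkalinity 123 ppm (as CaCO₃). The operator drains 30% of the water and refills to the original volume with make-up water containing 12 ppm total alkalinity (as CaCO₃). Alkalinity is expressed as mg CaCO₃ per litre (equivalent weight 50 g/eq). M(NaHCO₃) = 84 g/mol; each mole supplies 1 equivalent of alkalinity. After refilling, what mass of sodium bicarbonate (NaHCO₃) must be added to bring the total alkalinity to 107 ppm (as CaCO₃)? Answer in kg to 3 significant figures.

12.4 kg

After draining 30% and refilling: 123 × 0.70 + 12 × 0.30 = 89.7 ppm.
Deficit to target: 107 − 89.7 = 17.3 mg/L.
As CaCO₃: 17.3 mg/L × 425,000 L = 7353 g; ÷ 50 g/eq ÷ 1 = 147.1 mol NaHCO₃.
Mass: 147.1 × 84 = 12,350 g.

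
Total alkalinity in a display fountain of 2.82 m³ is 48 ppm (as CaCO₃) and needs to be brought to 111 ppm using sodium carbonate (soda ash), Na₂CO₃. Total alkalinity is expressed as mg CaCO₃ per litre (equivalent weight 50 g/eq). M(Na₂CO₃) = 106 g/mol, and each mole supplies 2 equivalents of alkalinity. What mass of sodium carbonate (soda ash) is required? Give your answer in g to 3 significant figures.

Volume: 2.82 m³ = 2,820 L.
Alkalinity to add: (111 − 48) = 63 mg/L as CaCO₃ × 2,820 L = 177.7 g as CaCO₃.
Equivalents: 177.7 g ÷ 50 g/eq = 3.553 eq.
Each mole of Na₂CO₃ supplies 2 eq, so 3.553 / 2 = 1.777 mol.
Mass: 1.777 mol × 106 g/mol = 188.3 g.

188 g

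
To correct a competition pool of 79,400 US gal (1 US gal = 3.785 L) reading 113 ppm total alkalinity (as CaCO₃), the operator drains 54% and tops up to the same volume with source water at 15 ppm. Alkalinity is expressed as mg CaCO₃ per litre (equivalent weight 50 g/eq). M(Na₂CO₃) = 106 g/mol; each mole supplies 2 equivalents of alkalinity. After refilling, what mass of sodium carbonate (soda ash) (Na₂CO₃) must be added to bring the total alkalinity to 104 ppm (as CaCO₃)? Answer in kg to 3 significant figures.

14.0 kg

Volume: 79,400 US gal × 3.785 L/gal = 300,529 L.
After draining 54% and refilling: 113 × 0.46 + 15 × 0.54 = 60.08 ppm.
Deficit to target: 104 − 60.08 = 43.92 mg/L.
As CaCO₃: 43.92 mg/L × 300,529 L = 13,200 g; ÷ 50 g/eq ÷ 2 = 132 mol Na₂CO₃.
Mass: 132 × 106 = 13,990 g.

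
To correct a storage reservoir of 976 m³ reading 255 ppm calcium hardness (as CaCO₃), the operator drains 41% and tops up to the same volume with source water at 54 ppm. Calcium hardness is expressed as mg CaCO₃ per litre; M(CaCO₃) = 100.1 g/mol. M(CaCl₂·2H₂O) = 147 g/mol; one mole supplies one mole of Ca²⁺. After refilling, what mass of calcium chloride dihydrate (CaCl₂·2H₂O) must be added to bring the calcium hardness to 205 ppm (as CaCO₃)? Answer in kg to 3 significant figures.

Volume: 976 m³ = 976,000 L.
After draining 41% and refilling: 255 × 0.59 + 54 × 0.41 = 172.59 ppm.
Deficit to target: 205 − 172.59 = 32.41 mg/L.
As CaCO₃: 32.41 mg/L × 976,000 L = 31,630 g; ÷ 100.1 = 316 mol Ca²⁺.
Mass: 316 × 147 = 46,450 g.

46.5 kg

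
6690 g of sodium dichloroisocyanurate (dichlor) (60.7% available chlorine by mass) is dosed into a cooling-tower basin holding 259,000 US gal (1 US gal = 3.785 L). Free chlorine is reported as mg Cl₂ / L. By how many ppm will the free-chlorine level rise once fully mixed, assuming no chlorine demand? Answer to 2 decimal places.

4.14 ppm

Volume: 259,000 US gal × 3.785 L/gal = 980,315 L.
Available chlorine delivered: 6690 g × 0.607 = 4061 g as Cl₂.
Concentration rise: 4061 g / 980,315 L = 4.142 mg/L = 4.14 ppm.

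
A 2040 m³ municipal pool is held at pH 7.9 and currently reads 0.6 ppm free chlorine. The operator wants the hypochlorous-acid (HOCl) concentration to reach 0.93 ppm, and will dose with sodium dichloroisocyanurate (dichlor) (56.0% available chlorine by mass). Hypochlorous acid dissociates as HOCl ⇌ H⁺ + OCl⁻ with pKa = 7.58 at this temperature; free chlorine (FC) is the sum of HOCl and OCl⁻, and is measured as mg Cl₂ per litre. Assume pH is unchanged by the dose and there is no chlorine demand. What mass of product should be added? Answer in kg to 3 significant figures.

8.28 kg

Volume: 2040 m³ = 2,040,000 L.
[OCl⁻]/[HOCl] = 10^(pH − pKa) = 10^(7.9 − 7.58) = 2.089; fraction as HOCl = 1/(1 + 2.089) = 0.3237.
Free chlorine required for 0.93 ppm HOCl: 0.93 / 0.3237 = 2.873 ppm.
FC to add: 2.873 − 0.6 = 2.273 mg/L as Cl₂.
Cl₂ equivalent: 2.273 mg/L × 2,040,000 L = 4637 g.
Product at 56.0% available Cl: 4637 / 0.56 = 8280 g.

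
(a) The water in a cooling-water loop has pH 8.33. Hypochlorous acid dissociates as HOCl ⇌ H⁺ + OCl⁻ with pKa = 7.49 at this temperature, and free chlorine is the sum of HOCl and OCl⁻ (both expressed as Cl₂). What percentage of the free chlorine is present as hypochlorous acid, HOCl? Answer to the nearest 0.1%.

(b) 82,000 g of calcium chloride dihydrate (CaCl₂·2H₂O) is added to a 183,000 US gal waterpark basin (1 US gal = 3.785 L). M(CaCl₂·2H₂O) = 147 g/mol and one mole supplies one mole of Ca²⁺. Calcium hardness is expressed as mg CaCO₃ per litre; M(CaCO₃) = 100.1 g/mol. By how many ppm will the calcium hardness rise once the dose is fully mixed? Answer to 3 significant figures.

(a) 12.6%; (b) 80.6 ppm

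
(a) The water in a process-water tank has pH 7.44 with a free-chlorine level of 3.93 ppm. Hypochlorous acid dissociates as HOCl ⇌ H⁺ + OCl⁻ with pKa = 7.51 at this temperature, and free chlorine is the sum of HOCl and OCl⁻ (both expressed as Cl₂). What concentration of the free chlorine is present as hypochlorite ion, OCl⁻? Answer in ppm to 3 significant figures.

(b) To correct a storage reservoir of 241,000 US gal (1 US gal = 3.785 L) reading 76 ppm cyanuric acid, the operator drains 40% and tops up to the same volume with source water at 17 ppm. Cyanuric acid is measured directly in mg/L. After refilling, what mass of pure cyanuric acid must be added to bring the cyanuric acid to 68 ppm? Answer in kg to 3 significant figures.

(a) 1.81 ppm; (b) 14.2 kg

(a) [OCl⁻]/[HOCl] = 10^(pH − pKa) = 10^(7.44 − 7.51) = 10^-0.07 = 0.8511.
(a) Fraction as HOCl = 1 / (1 + 0.8511) = 0.5402.
(a) OCl⁻ = (1 − 0.5402) × 3.93 ppm = 1.807 ppm.

(b) Volume: 241,000 US gal × 3.785 L/gal = 912,185 L.
(b) After draining 40% and refilling: 76 × 0.60 + 17 × 0.40 = 52.4 ppm.
(b) Deficit to target: 68 − 52.4 = 15.6 mg/L.
(b) Mass: 15.6 mg/L × 912,185 L = 14,230 g cyanuric acid.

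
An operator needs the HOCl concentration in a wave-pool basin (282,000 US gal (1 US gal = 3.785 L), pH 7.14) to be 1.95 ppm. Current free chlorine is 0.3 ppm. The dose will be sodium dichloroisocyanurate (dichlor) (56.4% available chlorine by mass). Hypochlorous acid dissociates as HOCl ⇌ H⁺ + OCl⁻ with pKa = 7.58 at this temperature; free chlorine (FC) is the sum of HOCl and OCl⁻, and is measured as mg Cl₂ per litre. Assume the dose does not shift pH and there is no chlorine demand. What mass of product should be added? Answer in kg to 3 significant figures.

4.46 kg

Volume: 282,000 US gal × 3.785 L/gal = 1,067,370 L.
[OCl⁻]/[HOCl] = 10^(pH − pKa) = 10^(7.14 − 7.58) = 0.3631; fraction as HOCl = 1/(1 + 0.3631) = 0.7336.
Free chlorine required for 1.95 ppm HOCl: 1.95 / 0.7336 = 2.658 ppm.
FC to add: 2.658 − 0.3 = 2.358 mg/L as Cl₂.
Cl₂ equivalent: 2.358 mg/L × 1,067,370 L = 2517 g.
Product at 56.4% available Cl: 2517 / 0.564 = 4463 g.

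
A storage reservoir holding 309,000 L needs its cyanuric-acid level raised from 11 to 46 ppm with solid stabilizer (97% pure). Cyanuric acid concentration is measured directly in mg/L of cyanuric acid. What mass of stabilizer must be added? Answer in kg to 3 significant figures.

CYA to add: (46 − 11) = 35 mg/L × 309,000 L = 10,820 g cyanuric acid.
At 97% purity: 10,820 / 0.97 = 11,150 g product.

11.1 kg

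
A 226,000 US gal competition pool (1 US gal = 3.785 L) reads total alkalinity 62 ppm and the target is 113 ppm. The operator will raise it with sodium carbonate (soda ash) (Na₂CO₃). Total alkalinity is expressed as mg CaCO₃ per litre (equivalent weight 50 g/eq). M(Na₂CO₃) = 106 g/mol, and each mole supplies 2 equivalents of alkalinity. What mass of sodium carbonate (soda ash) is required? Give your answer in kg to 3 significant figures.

Volume: 226,000 US gal × 3.785 L/gal = 855,410 L.
Alkalinity to add: (113 − 62) = 51 mg/L as CaCO₃ × 855,410 L = 43,630 g as CaCO₃.
Equivalents: 43,630 g ÷ 50 g/eq = 872.5 eq.
Each mole of Na₂CO₃ supplies 2 eq, so 872.5 / 2 = 436.3 mol.
Mass: 436.3 mol × 106 g/mol = 46,240 g.

46.2 kg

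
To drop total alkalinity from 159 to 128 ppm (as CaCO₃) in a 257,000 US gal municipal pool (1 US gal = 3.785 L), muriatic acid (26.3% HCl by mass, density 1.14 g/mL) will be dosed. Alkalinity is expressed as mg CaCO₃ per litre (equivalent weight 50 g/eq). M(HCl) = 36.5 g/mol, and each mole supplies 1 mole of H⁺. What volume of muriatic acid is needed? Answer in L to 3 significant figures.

73.4 L

Volume: 257,000 US gal × 3.785 L/gal = 972,745 L.
Alkalinity to neutralize: (159 − 128) = 31 mg/L as CaCO₃ × 972,745 L = 30,160 g as CaCO₃.
Equivalents of H⁺ required: 30,160 ÷ 50 g/eq = 603.1 eq = 603.1 mol HCl.
Mass of HCl: 603.1 × 36.5 = 22,010 g.
Mass of 26.3% solution: 22,010 / 0.263 = 83,700 g.
Volume: 83,700 g ÷ 1.14 g/mL = 73,420 mL.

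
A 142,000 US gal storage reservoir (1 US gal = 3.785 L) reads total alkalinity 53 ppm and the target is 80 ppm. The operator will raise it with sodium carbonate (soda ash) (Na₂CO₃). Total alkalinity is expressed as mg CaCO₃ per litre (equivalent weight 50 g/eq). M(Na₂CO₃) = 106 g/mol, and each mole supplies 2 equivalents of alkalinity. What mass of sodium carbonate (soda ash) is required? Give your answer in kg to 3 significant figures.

15.4 kg

Volume: 142,000 US gal × 3.785 L/gal = 537,470 L.
Alkalinity to add: (80 − 53) = 27 mg/L as CaCO₃ × 537,470 L = 14,510 g as CaCO₃.
Equivalents: 14,510 g ÷ 50 g/eq = 290.2 eq.
Each mole of Na₂CO₃ supplies 2 eq, so 290.2 / 2 = 145.1 mol.
Mass: 145.1 mol × 106 g/mol = 15,380 g.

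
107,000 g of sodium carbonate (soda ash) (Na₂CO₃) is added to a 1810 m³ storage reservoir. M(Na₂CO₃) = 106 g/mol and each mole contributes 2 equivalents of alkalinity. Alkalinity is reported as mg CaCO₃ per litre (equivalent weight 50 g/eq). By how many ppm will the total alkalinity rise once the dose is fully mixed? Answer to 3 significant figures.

Volume: 1810 m³ = 1,810,000 L.
Moles of Na₂CO₃: 107,000 g ÷ 106 g/mol = 1009 mol → 2019 eq of alkalinity.
As CaCO₃: 2019 eq × 50 g/eq = 100,900 g.
Rise: 100,900 g / 1,810,000 L × 1000 = 55.77 mg/L.

55.8 ppm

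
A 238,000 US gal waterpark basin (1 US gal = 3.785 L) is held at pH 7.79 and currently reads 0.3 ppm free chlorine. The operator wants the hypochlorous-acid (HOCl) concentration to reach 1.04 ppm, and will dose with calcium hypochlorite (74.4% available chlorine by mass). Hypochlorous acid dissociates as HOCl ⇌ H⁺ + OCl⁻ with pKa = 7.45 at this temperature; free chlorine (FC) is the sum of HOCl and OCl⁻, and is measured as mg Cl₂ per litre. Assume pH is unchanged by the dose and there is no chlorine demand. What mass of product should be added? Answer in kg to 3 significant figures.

3.65 kg

Volume: 238,000 US gal × 3.785 L/gal = 900,830 L.
[OCl⁻]/[HOCl] = 10^(pH − pKa) = 10^(7.79 − 7.45) = 2.188; fraction as HOCl = 1/(1 + 2.188) = 0.3137.
Free chlorine required for 1.04 ppm HOCl: 1.04 / 0.3137 = 3.315 ppm.
FC to add: 3.315 − 0.3 = 3.015 mg/L as Cl₂.
Cl₂ equivalent: 3.015 mg/L × 900,830 L = 2716 g.
Product at 74.4% available Cl: 2716 / 0.744 = 3651 g.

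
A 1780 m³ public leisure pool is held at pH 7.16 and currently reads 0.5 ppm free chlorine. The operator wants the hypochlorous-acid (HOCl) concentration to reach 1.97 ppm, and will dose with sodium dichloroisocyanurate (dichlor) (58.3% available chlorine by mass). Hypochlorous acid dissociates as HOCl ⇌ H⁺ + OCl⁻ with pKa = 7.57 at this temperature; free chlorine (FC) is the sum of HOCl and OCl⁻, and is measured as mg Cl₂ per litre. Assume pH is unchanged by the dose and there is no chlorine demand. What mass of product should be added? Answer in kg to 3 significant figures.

Volume: 1780 m³ = 1,780,000 L.
[OCl⁻]/[HOCl] = 10^(pH − pKa) = 10^(7.16 − 7.57) = 0.389; fraction as HOCl = 1/(1 + 0.389) = 0.7199.
Free chlorine required for 1.97 ppm HOCl: 1.97 / 0.7199 = 2.736 ppm.
FC to add: 2.736 − 0.5 = 2.236 mg/L as Cl₂.
Cl₂ equivalent: 2.236 mg/L × 1,780,000 L = 3981 g.
Product at 58.3% available Cl: 3981 / 0.583 = 6828 g.

6.83 kg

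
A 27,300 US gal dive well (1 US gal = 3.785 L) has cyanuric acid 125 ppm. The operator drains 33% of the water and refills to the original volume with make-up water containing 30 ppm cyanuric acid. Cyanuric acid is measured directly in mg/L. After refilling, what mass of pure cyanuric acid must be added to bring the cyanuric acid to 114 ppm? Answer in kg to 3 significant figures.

Volume: 27,300 US gal × 3.785 L/gal = 103,330 L.
After draining 33% and refilling: 125 × 0.67 + 30 × 0.33 = 93.65 ppm.
Deficit to target: 114 − 93.65 = 20.35 mg/L.
Mass: 20.35 mg/L × 103,330 L = 2103 g cyanuric acid.

2.10 kg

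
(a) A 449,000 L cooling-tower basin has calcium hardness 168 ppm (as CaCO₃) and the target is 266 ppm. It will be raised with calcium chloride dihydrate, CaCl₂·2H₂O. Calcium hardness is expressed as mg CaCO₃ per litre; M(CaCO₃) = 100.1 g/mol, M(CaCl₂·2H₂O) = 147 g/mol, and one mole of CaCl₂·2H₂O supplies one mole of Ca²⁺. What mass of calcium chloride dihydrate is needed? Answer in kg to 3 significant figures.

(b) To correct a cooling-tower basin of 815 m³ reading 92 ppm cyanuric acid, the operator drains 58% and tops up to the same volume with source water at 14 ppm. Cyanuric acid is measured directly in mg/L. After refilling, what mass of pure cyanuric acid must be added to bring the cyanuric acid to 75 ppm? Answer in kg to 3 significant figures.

(a) Hardness to add: (266 − 168) = 98 mg/L as CaCO₃ × 449,000 L = 44,000 g as CaCO₃.
(a) Moles of Ca²⁺ (1 mol Ca²⁺ ≡ 1 mol CaCO₃): 44,000 / 100.1 g/mol = 439.6 mol.
(a) Mass of CaCl₂·2H₂O: 439.6 × 147 = 64,620 g.

(b) Volume: 815 m³ = 815,000 L.
(b) After draining 58% and refilling: 92 × 0.42 + 14 × 0.58 = 46.76 ppm.
(b) Deficit to target: 75 − 46.76 = 28.24 mg/L.
(b) Mass: 28.24 mg/L × 815,000 L = 23,020 g cyanuric acid.

(a) 64.6 kg; (b) 23.0 kg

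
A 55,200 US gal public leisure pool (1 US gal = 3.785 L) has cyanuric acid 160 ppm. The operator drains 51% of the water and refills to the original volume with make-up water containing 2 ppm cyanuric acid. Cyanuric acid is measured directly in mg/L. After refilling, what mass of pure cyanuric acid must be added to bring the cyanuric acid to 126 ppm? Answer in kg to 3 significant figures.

9.73 kg

Volume: 55,200 US gal × 3.785 L/gal = 208,932 L.
After draining 51% and refilling: 160 × 0.49 + 2 × 0.51 = 79.42 ppm.
Deficit to target: 126 − 79.42 = 46.58 mg/L.
Mass: 46.58 mg/L × 208,932 L = 9732 g cyanuric acid.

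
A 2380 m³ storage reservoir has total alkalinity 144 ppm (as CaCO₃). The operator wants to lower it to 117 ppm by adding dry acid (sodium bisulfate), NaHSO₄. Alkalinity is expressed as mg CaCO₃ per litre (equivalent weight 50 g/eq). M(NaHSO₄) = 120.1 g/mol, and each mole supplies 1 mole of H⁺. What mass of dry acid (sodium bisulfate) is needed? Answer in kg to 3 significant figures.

Volume: 2380 m³ = 2,380,000 L.
Alkalinity to neutralize: (144 − 117) = 27 mg/L as CaCO₃ × 2,380,000 L = 64,260 g as CaCO₃.
Equivalents of H⁺ required: 64,260 ÷ 50 g/eq = 1285 eq = 1285 mol NaHSO₄.
Mass of NaHSO₄: 1285 × 120.1 = 154,400 g.

154 kg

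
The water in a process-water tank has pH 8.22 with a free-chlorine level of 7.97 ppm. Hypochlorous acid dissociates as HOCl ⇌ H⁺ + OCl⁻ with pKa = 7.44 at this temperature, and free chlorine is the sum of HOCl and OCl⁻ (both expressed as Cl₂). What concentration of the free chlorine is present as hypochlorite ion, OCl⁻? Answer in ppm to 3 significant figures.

6.84 ppm

[OCl⁻]/[HOCl] = 10^(pH − pKa) = 10^(8.22 − 7.44) = 10^0.78 = 6.026.
Fraction as HOCl = 1 / (1 + 6.026) = 0.1423.
OCl⁻ = (1 − 0.1423) × 7.97 ppm = 6.836 ppm.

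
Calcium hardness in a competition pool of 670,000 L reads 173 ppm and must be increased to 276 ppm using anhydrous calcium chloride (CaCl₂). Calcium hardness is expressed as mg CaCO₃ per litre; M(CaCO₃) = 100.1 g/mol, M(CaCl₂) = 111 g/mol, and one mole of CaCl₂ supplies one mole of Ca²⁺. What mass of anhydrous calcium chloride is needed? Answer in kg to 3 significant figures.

Hardness to add: (276 − 173) = 103 mg/L as CaCO₃ × 670,000 L = 69,010 g as CaCO₃.
Moles of Ca²⁺ (1 mol Ca²⁺ ≡ 1 mol CaCO₃): 69,010 / 100.1 g/mol = 689.4 mol.
Mass of CaCl₂: 689.4 × 111 = 76,520 g.

76.5 kg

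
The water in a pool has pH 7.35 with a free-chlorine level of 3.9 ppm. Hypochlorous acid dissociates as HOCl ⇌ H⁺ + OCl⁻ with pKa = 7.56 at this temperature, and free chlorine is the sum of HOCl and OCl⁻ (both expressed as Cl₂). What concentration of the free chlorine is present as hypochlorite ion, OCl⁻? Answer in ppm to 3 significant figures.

[OCl⁻]/[HOCl] = 10^(pH − pKa) = 10^(7.35 − 7.56) = 10^-0.21 = 0.6166.
Fraction as HOCl = 1 / (1 + 0.6166) = 0.6186.
OCl⁻ = (1 − 0.6186) × 3.9 ppm = 1.488 ppm.

1.49 ppm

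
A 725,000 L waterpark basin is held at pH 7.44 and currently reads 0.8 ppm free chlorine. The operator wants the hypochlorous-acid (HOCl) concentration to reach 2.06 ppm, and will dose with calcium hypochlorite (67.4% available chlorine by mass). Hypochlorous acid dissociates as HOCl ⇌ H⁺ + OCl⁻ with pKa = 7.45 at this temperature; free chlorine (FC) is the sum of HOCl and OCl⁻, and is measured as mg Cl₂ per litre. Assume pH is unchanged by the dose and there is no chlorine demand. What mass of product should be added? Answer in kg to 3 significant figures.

3.52 kg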